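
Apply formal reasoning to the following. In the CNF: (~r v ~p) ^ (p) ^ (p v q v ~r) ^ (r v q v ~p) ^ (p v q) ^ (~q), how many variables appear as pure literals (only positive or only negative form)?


Check each variable for pure literal status:
p: mixed (not pure)
q: mixed (not pure)
r: mixed (not pure)
Pure literal count = 0

0


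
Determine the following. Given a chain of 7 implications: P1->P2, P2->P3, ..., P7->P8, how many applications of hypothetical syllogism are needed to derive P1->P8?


With 7 implications in a chain connecting 8 propositions:
P1->P2, P2->P3, ..., P7->P8
Steps needed = (number of implications) - 1 = 7 - 1 = 6

6


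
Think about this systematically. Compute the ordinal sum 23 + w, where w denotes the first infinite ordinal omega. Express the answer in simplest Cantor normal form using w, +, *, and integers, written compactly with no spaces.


Compute 23 + w.
Ordinal + is associative but NOT commutative; for finite n>0, n + w = w but w + n stays w+n.
Any finite left addend is absorbed by w on the right: 23 + w = w.
Result = w

w


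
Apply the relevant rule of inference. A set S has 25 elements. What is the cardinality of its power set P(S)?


The power set of a set with n elements has 2^n elements.
|P(S)| = 2^25 = 33554432

33554432


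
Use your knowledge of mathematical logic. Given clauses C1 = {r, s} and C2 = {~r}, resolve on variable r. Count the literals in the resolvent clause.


Remove r from C1 and ~r from C2.
C1 remainder: {s}
C2 remainder: {}
Union (resolvent): {s}
Resolvent has 1 literal(s).

1


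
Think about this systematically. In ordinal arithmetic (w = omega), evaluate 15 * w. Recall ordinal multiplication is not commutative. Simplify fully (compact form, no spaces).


Compute 15 * w.
Ordinal * is associative and left-distributive over +, but NOT commutative; for finite n>1, n*w = w but w*n stays w*n.
For finite n>0, n * w = sup{n*k : k<w} = w. So 15 * w = w.
Result = w

w


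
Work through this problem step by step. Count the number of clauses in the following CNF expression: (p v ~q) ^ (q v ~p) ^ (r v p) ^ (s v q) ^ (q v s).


A CNF formula is a conjunction of clauses.
Clauses are separated by ^.
Counting the conjuncts: 5 clauses.

5


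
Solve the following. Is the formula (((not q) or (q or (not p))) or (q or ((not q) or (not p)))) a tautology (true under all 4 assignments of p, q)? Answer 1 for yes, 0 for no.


Check all 4 assignments:
p=0, q=0: 1
p=0, q=1: 1
p=1, q=0: 1
p=1, q=1: 1
Satisfying count = 4/4.
Tautology iff count = 4: yes.

1


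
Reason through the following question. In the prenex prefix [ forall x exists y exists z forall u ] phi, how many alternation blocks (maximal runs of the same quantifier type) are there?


Quantifier-type sequence: A E E A  (A=forall, E=exists)
Group into maximal same-type runs:
  Ax1 | Ex2 | Ax1
Number of blocks = 3

3


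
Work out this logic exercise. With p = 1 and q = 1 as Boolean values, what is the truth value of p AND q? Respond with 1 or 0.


p = 1, q = 1
Operation: p AND q
Evaluate: 1 AND 1 = 1

1


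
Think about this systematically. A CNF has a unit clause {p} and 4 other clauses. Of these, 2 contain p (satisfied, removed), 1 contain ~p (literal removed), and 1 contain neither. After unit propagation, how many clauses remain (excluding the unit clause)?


Satisfied (removed): 2
Shortened (remain): 1
Unchanged (remain): 1
Remaining = 1 + 1 = 2

2


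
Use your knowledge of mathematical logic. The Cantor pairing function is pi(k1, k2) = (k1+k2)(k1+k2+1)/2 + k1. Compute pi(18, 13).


k1 + k2 = 31
(k1+k2)(k1+k2+1)/2 = 31 * 32 / 2 = 496
pi = 496 + 18 = 514

514


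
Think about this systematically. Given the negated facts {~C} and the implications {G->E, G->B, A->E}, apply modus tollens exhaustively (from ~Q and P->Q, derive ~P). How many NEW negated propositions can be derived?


Initial negated facts: {~C}
Apply modus tollens to closure:
  (no implication fires)
Final negated: {~C}
New negations: {(none)}
Count = 0

0


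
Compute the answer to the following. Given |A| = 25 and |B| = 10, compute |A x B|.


The Cartesian product A x B contains all ordered pairs (a, b).
|A x B| = |A| * |B| = 25 * 10 = 250

250


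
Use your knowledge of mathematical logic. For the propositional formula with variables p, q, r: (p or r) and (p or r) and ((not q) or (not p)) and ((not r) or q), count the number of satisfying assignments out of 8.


Evaluate all 8 assignments for p, q, r:
p=0, q=0, r=0: 0
p=0, q=0, r=1: 0
p=0, q=1, r=0: 0
p=0, q=1, r=1: 1
p=1, q=0, r=0: 1
p=1, q=0, r=1: 0
p=1, q=1, r=0: 0
p=1, q=1, r=1: 0
Satisfying count = 2

2


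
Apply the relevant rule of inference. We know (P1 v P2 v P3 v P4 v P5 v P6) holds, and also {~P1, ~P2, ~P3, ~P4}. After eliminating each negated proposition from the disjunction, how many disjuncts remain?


Original disjuncts (6): P1, P2, P3, P4, P5, P6
Negated (eliminate): ~P1, ~P2, ~P3, ~P4
Remaining disjuncts: P5, P6
Count = 6 - 4 = 2

2


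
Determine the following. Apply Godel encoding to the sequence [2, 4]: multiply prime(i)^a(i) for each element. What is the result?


Encode each element as an exponent of the corresponding prime:
  2^2 = 4
  3^4 = 81
Product = 4 * 81 = 324

324


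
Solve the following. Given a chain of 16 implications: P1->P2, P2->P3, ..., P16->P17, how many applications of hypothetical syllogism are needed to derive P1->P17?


With 16 implications in a chain connecting 17 propositions:
P1->P2, P2->P3, ..., P16->P17
Steps needed = (number of implications) - 1 = 16 - 1 = 15

15


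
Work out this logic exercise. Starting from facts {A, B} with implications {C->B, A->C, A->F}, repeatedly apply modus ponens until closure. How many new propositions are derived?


Initial facts: {A, B}
Apply modus ponens to closure:
  A and A->C  =>  C
  A and A->F  =>  F
Final known: {A, B, C, F}
New propositions: {C, F}
Count = 2

2


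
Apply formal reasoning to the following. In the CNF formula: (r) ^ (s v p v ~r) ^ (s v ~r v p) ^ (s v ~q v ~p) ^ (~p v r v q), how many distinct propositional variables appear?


Identify each variable that appears in the formula.
Variables found: p, q, r, s
Count = 4

4


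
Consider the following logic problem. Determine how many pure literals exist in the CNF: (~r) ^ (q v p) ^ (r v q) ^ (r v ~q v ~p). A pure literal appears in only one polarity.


Check each variable for pure literal status:
p: mixed (not pure)
q: mixed (not pure)
r: mixed (not pure)
Pure literal count = 0

0


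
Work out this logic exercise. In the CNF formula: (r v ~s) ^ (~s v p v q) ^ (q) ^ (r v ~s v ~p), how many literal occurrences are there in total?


Counting literals in each clause:
Clause 1: 2 literal(s)
Clause 2: 3 literal(s)
Clause 3: 1 literal(s)
Clause 4: 3 literal(s)
Total = 9

9


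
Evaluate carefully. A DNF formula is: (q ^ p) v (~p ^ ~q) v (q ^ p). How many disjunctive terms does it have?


A DNF formula is a disjunction of terms (conjunctions).
Terms are separated by v.
Counting the disjuncts: 3 terms.

3


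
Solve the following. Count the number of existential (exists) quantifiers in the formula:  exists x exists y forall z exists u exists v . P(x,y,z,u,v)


Quantifier prefix: exists x exists y forall z exists u exists v
Mark each quantifier type:
  E E U E E
Universal count = 1, Existential count = 4
Asked for existential (exists) quantifiers: 4

4


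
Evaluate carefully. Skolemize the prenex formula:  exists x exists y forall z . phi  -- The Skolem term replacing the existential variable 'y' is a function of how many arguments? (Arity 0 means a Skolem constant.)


Quantifier prefix: exists x exists y forall z
'y' is existentially quantified at position 2.
No universal quantifiers precede it.
Skolem function arity = 0 (a Skolem constant)

0


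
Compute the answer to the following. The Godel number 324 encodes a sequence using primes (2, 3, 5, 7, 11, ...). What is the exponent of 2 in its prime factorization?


Factorize 324 by dividing by 2 repeatedly.
Division steps: 2 divides 324 exactly 2 time(s).
Exponent of 2 = 2

2


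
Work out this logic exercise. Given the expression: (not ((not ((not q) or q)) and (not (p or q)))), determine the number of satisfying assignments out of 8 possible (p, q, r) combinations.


Check all 8 assignments:
p=0, q=0, r=0: 1
p=0, q=0, r=1: 1
p=0, q=1, r=0: 1
p=0, q=1, r=1: 1
p=1, q=0, r=0: 1
p=1, q=0, r=1: 1
p=1, q=1, r=0: 1
p=1, q=1, r=1: 1
Count of True = 8

8


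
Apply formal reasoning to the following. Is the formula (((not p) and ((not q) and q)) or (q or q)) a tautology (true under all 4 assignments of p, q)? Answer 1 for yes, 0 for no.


Check all 4 assignments:
p=0, q=0: 0
p=0, q=1: 1
p=1, q=0: 0
p=1, q=1: 1
Satisfying count = 2/4.
Tautology iff count = 4: no.

0


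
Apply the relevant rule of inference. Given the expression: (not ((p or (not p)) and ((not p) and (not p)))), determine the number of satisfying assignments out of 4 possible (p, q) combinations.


Check all 4 assignments:
p=0, q=0: 0
p=0, q=1: 0
p=1, q=0: 1
p=1, q=1: 1
Count of True = 2

2


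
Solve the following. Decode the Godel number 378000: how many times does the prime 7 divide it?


Factorize 378000 by dividing by 7 repeatedly.
Division steps: 7 divides 378000 exactly 1 time(s).
Exponent of 7 = 1

1


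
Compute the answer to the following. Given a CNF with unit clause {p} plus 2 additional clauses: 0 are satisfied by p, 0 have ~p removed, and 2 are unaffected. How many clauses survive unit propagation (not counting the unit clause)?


Satisfied (removed): 0
Shortened (remain): 0
Unchanged (remain): 2
Remaining = 0 + 2 = 2

2


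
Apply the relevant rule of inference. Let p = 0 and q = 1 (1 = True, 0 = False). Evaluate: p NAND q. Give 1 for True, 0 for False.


p = 0, q = 1
Operation: p NAND q
Evaluate: 0 NAND 1 = 1

1


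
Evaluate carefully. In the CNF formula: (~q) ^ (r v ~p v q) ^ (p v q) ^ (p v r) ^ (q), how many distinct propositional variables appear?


Identify each variable that appears in the formula.
Variables found: p, q, r
Count = 3

3


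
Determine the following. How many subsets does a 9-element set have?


The power set of a set with n elements has 2^n elements.
|P(S)| = 2^9 = 512

512


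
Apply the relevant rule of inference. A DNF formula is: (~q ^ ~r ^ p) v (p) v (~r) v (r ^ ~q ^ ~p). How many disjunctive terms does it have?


A DNF formula is a disjunction of terms (conjunctions).
Terms are separated by v.
Counting the disjuncts: 4 terms.

4


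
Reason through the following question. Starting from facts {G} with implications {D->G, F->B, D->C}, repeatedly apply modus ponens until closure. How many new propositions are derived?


Initial facts: {G}
Apply modus ponens to closure:
  (no implication fires)
Final known: {G}
New propositions: {(none)}
Count = 0

0


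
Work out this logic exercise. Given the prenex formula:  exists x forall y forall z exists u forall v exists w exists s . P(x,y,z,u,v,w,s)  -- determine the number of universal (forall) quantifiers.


Quantifier prefix: exists x forall y forall z exists u forall v exists w exists s
Mark each quantifier type:
  E U U E U E E
Universal count = 3, Existential count = 4
Asked for universal (forall) quantifiers: 3

3


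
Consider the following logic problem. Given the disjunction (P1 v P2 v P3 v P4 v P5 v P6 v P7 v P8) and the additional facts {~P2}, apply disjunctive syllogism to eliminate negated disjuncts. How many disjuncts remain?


Original disjuncts (8): P1, P2, P3, P4, P5, P6, P7, P8
Negated (eliminate): ~P2
Remaining disjuncts: P1, P3, P4, P5, P6, P7, P8
Count = 8 - 1 = 7

7


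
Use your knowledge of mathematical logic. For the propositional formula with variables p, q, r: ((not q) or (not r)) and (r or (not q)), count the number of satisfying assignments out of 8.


Evaluate all 8 assignments for p, q, r:
p=0, q=0, r=0: 1
p=0, q=0, r=1: 1
p=0, q=1, r=0: 0
p=0, q=1, r=1: 0
p=1, q=0, r=0: 1
p=1, q=0, r=1: 1
p=1, q=1, r=0: 0
p=1, q=1, r=1: 0
Satisfying count = 4

4


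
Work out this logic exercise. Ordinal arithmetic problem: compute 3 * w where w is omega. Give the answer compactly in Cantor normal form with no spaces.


Compute 3 * w.
Ordinal * is associative and left-distributive over +, but NOT commutative; for finite n>1, n*w = w but w*n stays w*n.
For finite n>0, n * w = sup{n*k : k<w} = w. So 3 * w = w.
Result = w

w


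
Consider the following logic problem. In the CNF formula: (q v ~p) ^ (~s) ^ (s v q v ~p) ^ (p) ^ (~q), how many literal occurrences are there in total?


Counting literals in each clause:
Clause 1: 2 literal(s)
Clause 2: 1 literal(s)
Clause 3: 3 literal(s)
Clause 4: 1 literal(s)
Clause 5: 1 literal(s)
Total = 8

8


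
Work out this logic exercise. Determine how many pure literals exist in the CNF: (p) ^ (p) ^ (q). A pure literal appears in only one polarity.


Check each variable for pure literal status:
p: pure positive
q: pure positive
r: absent (not pure)
Pure literal count = 2

2


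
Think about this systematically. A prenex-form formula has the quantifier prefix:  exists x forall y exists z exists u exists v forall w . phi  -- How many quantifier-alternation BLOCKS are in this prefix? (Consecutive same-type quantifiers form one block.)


Quantifier-type sequence: E A E E E A  (A=forall, E=exists)
Group into maximal same-type runs:
  Ex1 | Ax1 | Ex3 | Ax1
Number of blocks = 4

4


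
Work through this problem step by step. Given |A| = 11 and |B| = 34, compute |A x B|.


The Cartesian product A x B contains all ordered pairs (a, b).
|A x B| = |A| * |B| = 11 * 34 = 374

374


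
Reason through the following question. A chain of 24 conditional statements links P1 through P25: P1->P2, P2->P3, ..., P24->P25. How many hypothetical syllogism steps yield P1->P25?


With 24 implications in a chain connecting 25 propositions:
P1->P2, P2->P3, ..., P24->P25
Steps needed = (number of implications) - 1 = 24 - 1 = 23

23


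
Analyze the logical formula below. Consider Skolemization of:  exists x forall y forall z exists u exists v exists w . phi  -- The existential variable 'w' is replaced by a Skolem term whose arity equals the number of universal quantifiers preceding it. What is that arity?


Quantifier prefix: exists x forall y forall z exists u exists v exists w
'w' is existentially quantified at position 6.
Universal variables preceding it: y, z
Skolem function arity = 2

2


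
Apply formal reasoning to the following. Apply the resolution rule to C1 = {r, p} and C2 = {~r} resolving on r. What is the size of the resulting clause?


Remove r from C1 and ~r from C2.
C1 remainder: {p}
C2 remainder: {}
Union (resolvent): {p}
Resolvent has 1 literal(s).

1


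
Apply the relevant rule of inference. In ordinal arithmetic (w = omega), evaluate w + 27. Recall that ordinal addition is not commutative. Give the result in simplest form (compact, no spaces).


Compute w + 27.
Ordinal + is associative but NOT commutative; for finite n>0, n + w = w but w + n stays w+n.
w + 27 is already in normal form (a successor ordinal beyond w).
Result = w+27

w+27


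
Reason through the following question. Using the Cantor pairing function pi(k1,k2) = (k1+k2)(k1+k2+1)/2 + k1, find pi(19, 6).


k1 + k2 = 25
(k1+k2)(k1+k2+1)/2 = 25 * 26 / 2 = 325
pi = 325 + 19 = 344

344


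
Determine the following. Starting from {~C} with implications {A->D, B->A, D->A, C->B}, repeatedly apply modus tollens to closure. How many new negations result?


Initial negated facts: {~C}
Apply modus tollens to closure:
  (no implication fires)
Final negated: {~C}
New negations: {(none)}
Count = 0

0


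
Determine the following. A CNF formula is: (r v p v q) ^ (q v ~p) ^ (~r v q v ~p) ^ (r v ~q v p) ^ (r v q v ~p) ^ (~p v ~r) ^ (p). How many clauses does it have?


A CNF formula is a conjunction of clauses.
Clauses are separated by ^.
Counting the conjuncts: 7 clauses.

7


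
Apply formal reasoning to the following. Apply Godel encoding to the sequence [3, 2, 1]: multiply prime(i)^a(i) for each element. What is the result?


Encode each element as an exponent of the corresponding prime:
  2^3 = 8
  3^2 = 9
  5^1 = 5
Product = 8 * 9 * 5 = 360

360


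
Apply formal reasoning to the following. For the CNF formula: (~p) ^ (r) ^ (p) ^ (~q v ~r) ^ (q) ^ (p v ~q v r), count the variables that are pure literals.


Check each variable for pure literal status:
p: mixed (not pure)
q: mixed (not pure)
r: mixed (not pure)
Pure literal count = 0

0


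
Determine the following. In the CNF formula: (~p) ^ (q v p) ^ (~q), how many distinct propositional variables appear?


Identify each variable that appears in the formula.
Variables found: p, q
Count = 2

2


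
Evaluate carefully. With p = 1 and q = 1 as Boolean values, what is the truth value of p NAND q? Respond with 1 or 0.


p = 1, q = 1
Operation: p NAND q
Evaluate: 1 NAND 1 = 0

0


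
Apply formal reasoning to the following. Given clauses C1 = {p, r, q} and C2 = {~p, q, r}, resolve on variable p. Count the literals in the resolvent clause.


Remove p from C1 and ~p from C2.
C1 remainder: {r, q}
C2 remainder: {q, r}
Union (resolvent): {q, r}
Resolvent has 2 literal(s).

2


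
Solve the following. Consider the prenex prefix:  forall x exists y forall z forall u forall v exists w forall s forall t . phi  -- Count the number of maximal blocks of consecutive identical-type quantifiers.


Quantifier-type sequence: A E A A A E A A  (A=forall, E=exists)
Group into maximal same-type runs:
  Ax1 | Ex1 | Ax3 | Ex1 | Ax2
Number of blocks = 5

5


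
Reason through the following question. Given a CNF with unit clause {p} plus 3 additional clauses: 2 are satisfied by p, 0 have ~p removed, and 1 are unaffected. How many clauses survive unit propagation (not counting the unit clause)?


Satisfied (removed): 2
Shortened (remain): 0
Unchanged (remain): 1
Remaining = 0 + 1 = 1

1


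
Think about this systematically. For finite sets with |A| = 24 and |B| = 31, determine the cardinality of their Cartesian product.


The Cartesian product A x B contains all ordered pairs (a, b).
|A x B| = |A| * |B| = 24 * 31 = 744

744


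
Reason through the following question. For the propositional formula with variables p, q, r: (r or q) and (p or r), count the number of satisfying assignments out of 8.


Evaluate all 8 assignments for p, q, r:
p=0, q=0, r=0: 0
p=0, q=0, r=1: 1
p=0, q=1, r=0: 0
p=0, q=1, r=1: 1
p=1, q=0, r=0: 0
p=1, q=0, r=1: 1
p=1, q=1, r=0: 1
p=1, q=1, r=1: 1
Satisfying count = 5

5


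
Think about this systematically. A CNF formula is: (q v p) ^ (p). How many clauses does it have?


A CNF formula is a conjunction of clauses.
Clauses are separated by ^.
Counting the conjuncts: 2 clauses.

2


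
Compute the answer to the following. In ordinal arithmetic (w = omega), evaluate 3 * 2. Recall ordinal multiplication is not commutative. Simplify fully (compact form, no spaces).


Compute 3 * 2.
Ordinal * is associative and left-distributive over +, but NOT commutative; for finite n>1, n*w = w but w*n stays w*n.
Both finite; ordinal * agrees with natural *: 3 * 2 = 6.
Result = 6

6


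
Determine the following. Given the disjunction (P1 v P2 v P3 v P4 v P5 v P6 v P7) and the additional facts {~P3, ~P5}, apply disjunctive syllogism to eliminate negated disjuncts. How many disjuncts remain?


Original disjuncts (7): P1, P2, P3, P4, P5, P6, P7
Negated (eliminate): ~P3, ~P5
Remaining disjuncts: P1, P2, P4, P6, P7
Count = 7 - 2 = 5

5


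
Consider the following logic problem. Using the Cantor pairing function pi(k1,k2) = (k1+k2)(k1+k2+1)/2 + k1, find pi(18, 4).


k1 + k2 = 22
(k1+k2)(k1+k2+1)/2 = 22 * 23 / 2 = 253
pi = 253 + 18 = 271

271


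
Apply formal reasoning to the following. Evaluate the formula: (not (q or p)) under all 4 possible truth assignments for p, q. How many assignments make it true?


Check all 4 assignments:
p=0, q=0: 1
p=0, q=1: 0
p=1, q=0: 0
p=1, q=1: 0
Count of True = 1

1


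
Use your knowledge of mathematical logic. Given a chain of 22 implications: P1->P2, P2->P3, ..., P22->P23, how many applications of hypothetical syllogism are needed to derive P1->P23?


With 22 implications in a chain connecting 23 propositions:
P1->P2, P2->P3, ..., P22->P23
Steps needed = (number of implications) - 1 = 22 - 1 = 21

21


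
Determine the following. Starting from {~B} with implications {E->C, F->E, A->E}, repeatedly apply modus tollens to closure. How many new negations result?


Initial negated facts: {~B}
Apply modus tollens to closure:
  (no implication fires)
Final negated: {~B}
New negations: {(none)}
Count = 0

0


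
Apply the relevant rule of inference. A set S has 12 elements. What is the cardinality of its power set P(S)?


The power set of a set with n elements has 2^n elements.
|P(S)| = 2^12 = 4096

4096


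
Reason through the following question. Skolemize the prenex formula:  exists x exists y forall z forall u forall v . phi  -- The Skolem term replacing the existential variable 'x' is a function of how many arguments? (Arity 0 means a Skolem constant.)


Quantifier prefix: exists x exists y forall z forall u forall v
'x' is existentially quantified at position 1.
No universal quantifiers precede it.
Skolem function arity = 0 (a Skolem constant)

0


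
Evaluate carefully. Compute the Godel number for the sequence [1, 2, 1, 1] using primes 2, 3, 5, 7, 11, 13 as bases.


Encode each element as an exponent of the corresponding prime:
  2^1 = 2
  3^2 = 9
  5^1 = 5
  7^1 = 7
Product = 2 * 9 * 5 * 7 = 630

630


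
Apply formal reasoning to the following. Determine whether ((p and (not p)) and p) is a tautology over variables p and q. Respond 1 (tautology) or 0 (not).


Check all 4 assignments:
p=0, q=0: 0
p=0, q=1: 0
p=1, q=0: 0
p=1, q=1: 0
Satisfying count = 0/4.
Tautology iff count = 4: no.

0


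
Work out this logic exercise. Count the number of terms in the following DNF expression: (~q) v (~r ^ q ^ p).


A DNF formula is a disjunction of terms (conjunctions).
Terms are separated by v.
Counting the disjuncts: 2 terms.

2


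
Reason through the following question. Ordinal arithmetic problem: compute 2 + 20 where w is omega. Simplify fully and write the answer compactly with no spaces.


Compute 2 + 20.
Ordinal + is associative but NOT commutative; for finite n>0, n + w = w but w + n stays w+n.
Both operands finite; ordinal + agrees with natural +: 2 + 20 = 22.
Result = 22

22


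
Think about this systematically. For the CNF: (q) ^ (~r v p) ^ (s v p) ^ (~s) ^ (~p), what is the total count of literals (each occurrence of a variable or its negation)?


Counting literals in each clause:
Clause 1: 1 literal(s)
Clause 2: 2 literal(s)
Clause 3: 2 literal(s)
Clause 4: 1 literal(s)
Clause 5: 1 literal(s)
Total = 7

7


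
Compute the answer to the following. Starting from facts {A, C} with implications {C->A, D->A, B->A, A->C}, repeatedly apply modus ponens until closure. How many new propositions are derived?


Initial facts: {A, C}
Apply modus ponens to closure:
  (no implication fires)
Final known: {A, C}
New propositions: {(none)}
Count = 0

0


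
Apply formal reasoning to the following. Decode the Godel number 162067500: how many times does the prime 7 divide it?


Factorize 162067500 by dividing by 7 repeatedly.
Division steps: 7 divides 162067500 exactly 4 time(s).
Exponent of 7 = 4

4


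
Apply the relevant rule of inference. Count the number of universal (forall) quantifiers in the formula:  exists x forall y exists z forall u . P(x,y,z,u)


Quantifier prefix: exists x forall y exists z forall u
Mark each quantifier type:
  E U E U
Universal count = 2, Existential count = 2
Asked for universal (forall) quantifiers: 2

2


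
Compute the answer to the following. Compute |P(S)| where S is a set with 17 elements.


The power set of a set with n elements has 2^n elements.
|P(S)| = 2^17 = 131072

131072


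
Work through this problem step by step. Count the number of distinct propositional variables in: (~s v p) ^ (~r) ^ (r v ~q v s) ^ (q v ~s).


Identify each variable that appears in the formula.
Variables found: p, q, r, s
Count = 4

4


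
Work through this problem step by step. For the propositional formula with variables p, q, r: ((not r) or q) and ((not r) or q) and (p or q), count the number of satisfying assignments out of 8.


Evaluate all 8 assignments for p, q, r:
p=0, q=0, r=0: 0
p=0, q=0, r=1: 0
p=0, q=1, r=0: 1
p=0, q=1, r=1: 1
p=1, q=0, r=0: 1
p=1, q=0, r=1: 0
p=1, q=1, r=0: 1
p=1, q=1, r=1: 1
Satisfying count = 5

5


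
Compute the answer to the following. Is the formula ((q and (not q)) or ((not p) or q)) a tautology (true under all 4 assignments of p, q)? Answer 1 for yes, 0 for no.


Check all 4 assignments:
p=0, q=0: 1
p=0, q=1: 1
p=1, q=0: 0
p=1, q=1: 1
Satisfying count = 3/4.
Tautology iff count = 4: no.

0


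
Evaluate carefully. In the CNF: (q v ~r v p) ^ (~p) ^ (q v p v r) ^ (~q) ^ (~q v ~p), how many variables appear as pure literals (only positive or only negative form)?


Check each variable for pure literal status:
p: mixed (not pure)
q: mixed (not pure)
r: mixed (not pure)
Pure literal count = 0

0


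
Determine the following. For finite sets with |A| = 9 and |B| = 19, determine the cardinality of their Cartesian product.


The Cartesian product A x B contains all ordered pairs (a, b).
|A x B| = |A| * |B| = 9 * 19 = 171

171


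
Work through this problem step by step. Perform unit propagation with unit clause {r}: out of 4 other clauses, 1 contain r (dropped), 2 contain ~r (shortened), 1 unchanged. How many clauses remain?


Satisfied (removed): 1
Shortened (remain): 2
Unchanged (remain): 1
Remaining = 2 + 1 = 3

3


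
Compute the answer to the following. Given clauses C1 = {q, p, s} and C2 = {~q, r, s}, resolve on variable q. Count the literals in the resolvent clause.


Remove q from C1 and ~q from C2.
C1 remainder: {p, s}
C2 remainder: {r, s}
Union (resolvent): {p, r, s}
Resolvent has 3 literal(s).

3


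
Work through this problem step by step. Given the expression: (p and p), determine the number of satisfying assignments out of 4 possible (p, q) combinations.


Check all 4 assignments:
p=0, q=0: 0
p=0, q=1: 0
p=1, q=0: 1
p=1, q=1: 1
Count of True = 2

2


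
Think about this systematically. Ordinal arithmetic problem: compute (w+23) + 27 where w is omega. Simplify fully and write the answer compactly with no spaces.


Compute (w+23) + 27.
Ordinal + is associative but NOT commutative; for finite n>0, n + w = w but w + n stays w+n.
By associativity: (w+23) + 27 = w + (23+27) = w+50.
Result = w+50

w+50


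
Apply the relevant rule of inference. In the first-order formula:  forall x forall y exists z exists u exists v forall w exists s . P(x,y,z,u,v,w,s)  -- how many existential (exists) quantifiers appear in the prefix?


Quantifier prefix: forall x forall y exists z exists u exists v forall w exists s
Mark each quantifier type:
  U U E E E U E
Universal count = 3, Existential count = 4
Asked for existential (exists) quantifiers: 4

4


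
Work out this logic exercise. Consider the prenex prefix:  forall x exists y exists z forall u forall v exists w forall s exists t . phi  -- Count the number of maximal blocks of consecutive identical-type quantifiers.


Quantifier-type sequence: A E E A A E A E  (A=forall, E=exists)
Group into maximal same-type runs:
  Ax1 | Ex2 | Ax2 | Ex1 | Ax1 | Ex1
Number of blocks = 6

6


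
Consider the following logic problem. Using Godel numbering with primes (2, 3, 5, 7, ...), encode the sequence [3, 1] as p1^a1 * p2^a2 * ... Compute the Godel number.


Encode each element as an exponent of the corresponding prime:
  2^3 = 8
  3^1 = 3
Product = 8 * 3 = 24

24


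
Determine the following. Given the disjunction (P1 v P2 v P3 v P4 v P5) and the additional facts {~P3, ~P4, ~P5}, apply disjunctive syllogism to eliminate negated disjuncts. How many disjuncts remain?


Original disjuncts (5): P1, P2, P3, P4, P5
Negated (eliminate): ~P3, ~P4, ~P5
Remaining disjuncts: P1, P2
Count = 5 - 3 = 2

2


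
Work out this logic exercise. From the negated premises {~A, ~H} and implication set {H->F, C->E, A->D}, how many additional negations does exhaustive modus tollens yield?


Initial negated facts: {~A, ~H}
Apply modus tollens to closure:
  (no implication fires)
Final negated: {~A, ~H}
New negations: {(none)}
Count = 0

0


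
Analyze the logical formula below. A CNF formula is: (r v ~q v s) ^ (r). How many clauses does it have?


A CNF formula is a conjunction of clauses.
Clauses are separated by ^.
Counting the conjuncts: 2 clauses.

2


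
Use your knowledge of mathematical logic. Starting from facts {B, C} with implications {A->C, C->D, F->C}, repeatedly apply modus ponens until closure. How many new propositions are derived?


Initial facts: {B, C}
Apply modus ponens to closure:
  C and C->D  =>  D
Final known: {B, C, D}
New propositions: {D}
Count = 1

1


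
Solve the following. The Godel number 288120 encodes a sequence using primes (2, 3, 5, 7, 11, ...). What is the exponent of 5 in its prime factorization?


Factorize 288120 by dividing by 5 repeatedly.
Division steps: 5 divides 288120 exactly 1 time(s).
Exponent of 5 = 1

1


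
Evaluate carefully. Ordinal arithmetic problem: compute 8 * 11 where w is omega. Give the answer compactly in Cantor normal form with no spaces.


Compute 8 * 11.
Ordinal * is associative and left-distributive over +, but NOT commutative; for finite n>1, n*w = w but w*n stays w*n.
Both finite; ordinal * agrees with natural *: 8 * 11 = 88.
Result = 88

88


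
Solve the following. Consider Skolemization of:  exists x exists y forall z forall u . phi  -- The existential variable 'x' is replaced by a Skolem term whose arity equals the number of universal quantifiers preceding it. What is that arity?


Quantifier prefix: exists x exists y forall z forall u
'x' is existentially quantified at position 1.
No universal quantifiers precede it.
Skolem function arity = 0 (a Skolem constant)

0


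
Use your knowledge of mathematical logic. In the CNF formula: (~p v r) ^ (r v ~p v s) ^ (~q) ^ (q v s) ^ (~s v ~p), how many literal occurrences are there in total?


Counting literals in each clause:
Clause 1: 2 literal(s)
Clause 2: 3 literal(s)
Clause 3: 1 literal(s)
Clause 4: 2 literal(s)
Clause 5: 2 literal(s)
Total = 10

10


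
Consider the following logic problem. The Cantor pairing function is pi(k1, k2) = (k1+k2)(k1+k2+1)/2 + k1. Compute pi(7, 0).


k1 + k2 = 7
(k1+k2)(k1+k2+1)/2 = 7 * 8 / 2 = 28
pi = 28 + 7 = 35

35


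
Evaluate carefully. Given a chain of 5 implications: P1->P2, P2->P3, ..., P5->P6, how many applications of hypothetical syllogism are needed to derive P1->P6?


With 5 implications in a chain connecting 6 propositions:
P1->P2, P2->P3, ..., P5->P6
Steps needed = (number of implications) - 1 = 5 - 1 = 4

4


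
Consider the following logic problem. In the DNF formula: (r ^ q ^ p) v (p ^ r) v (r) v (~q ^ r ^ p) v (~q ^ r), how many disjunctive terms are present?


A DNF formula is a disjunction of terms (conjunctions).
Terms are separated by v.
Counting the disjuncts: 5 terms.

5


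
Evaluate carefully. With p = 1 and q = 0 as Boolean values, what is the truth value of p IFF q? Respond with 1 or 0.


p = 1, q = 0
Operation: p IFF q
Evaluate: 1 IFF 0 = 0

0


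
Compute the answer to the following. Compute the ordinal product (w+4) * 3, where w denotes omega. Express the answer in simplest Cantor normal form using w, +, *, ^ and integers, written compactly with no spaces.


Compute (w+4) * 3.
Ordinal * is associative and left-distributive over +, but NOT commutative; for finite n>1, n*w = w but w*n stays w*n.
(w+4) * 3 = (w+4) repeated 3 times. Each intermediate +4 is absorbed by the following w; only the last survives: w*3+4.
Result = w*3+4

w*3+4


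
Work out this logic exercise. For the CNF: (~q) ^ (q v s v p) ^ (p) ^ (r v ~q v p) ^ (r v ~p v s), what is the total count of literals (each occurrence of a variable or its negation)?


Counting literals in each clause:
Clause 1: 1 literal(s)
Clause 2: 3 literal(s)
Clause 3: 1 literal(s)
Clause 4: 3 literal(s)
Clause 5: 3 literal(s)
Total = 11

11


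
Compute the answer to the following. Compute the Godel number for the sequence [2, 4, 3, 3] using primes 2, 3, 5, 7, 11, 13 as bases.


Encode each element as an exponent of the corresponding prime:
  2^2 = 4
  3^4 = 81
  5^3 = 125
  7^3 = 343
Product = 4 * 81 * 125 * 343 = 13891500

13891500


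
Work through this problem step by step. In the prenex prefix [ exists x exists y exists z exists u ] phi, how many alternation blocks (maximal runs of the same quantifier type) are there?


Quantifier-type sequence: E E E E  (A=forall, E=exists)
Group into maximal same-type runs:
  Ex4
Number of blocks = 1

1


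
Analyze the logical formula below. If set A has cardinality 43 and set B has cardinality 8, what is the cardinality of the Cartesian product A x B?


The Cartesian product A x B contains all ordered pairs (a, b).
|A x B| = |A| * |B| = 43 * 8 = 344

344


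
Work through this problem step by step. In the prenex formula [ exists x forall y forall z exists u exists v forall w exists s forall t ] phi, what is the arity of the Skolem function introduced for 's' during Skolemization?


Quantifier prefix: exists x forall y forall z exists u exists v forall w exists s forall t
's' is existentially quantified at position 7.
Universal variables preceding it: y, z, w
Skolem function arity = 3

3


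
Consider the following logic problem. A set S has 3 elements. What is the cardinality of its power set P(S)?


The power set of a set with n elements has 2^n elements.
|P(S)| = 2^3 = 8

8


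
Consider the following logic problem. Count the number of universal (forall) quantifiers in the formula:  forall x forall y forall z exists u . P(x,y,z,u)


Quantifier prefix: forall x forall y forall z exists u
Mark each quantifier type:
  U U U E
Universal count = 3, Existential count = 1
Asked for universal (forall) quantifiers: 3

3


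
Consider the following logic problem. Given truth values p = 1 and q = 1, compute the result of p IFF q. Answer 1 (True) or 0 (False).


p = 1, q = 1
Operation: p IFF q
Evaluate: 1 IFF 1 = 1

1


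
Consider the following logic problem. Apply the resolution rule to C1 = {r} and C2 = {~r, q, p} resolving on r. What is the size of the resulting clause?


Remove r from C1 and ~r from C2.
C1 remainder: {}
C2 remainder: {q, p}
Union (resolvent): {p, q}
Resolvent has 2 literal(s).

2


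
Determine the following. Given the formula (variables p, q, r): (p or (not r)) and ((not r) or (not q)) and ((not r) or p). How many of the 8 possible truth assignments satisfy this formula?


Evaluate all 8 assignments for p, q, r:
p=0, q=0, r=0: 1
p=0, q=0, r=1: 0
p=0, q=1, r=0: 1
p=0, q=1, r=1: 0
p=1, q=0, r=0: 1
p=1, q=0, r=1: 1
p=1, q=1, r=0: 1
p=1, q=1, r=1: 0
Satisfying count = 5

5


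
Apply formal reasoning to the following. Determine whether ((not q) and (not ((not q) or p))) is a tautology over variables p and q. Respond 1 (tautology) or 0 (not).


Check all 4 assignments:
p=0, q=0: 0
p=0, q=1: 0
p=1, q=0: 0
p=1, q=1: 0
Satisfying count = 0/4.
Tautology iff count = 4: no.

0


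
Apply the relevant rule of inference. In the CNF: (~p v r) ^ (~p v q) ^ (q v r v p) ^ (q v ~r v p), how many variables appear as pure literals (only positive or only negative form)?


Check each variable for pure literal status:
p: mixed (not pure)
q: pure positive
r: mixed (not pure)
Pure literal count = 1

1


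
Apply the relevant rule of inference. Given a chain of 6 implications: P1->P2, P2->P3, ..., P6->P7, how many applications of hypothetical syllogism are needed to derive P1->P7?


With 6 implications in a chain connecting 7 propositions:
P1->P2, P2->P3, ..., P6->P7
Steps needed = (number of implications) - 1 = 6 - 1 = 5

5


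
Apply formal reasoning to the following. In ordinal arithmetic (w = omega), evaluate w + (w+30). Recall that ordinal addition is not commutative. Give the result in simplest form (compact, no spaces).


Compute w + (w+30).
Ordinal + is associative but NOT commutative; for finite n>0, n + w = w but w + n stays w+n.
w + (w+30) = (w+w) + 30 = w*2+30.
Result = w*2+30

w*2+30


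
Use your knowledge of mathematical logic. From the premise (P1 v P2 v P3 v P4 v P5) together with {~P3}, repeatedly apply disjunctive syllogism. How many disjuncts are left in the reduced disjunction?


Original disjuncts (5): P1, P2, P3, P4, P5
Negated (eliminate): ~P3
Remaining disjuncts: P1, P2, P4, P5
Count = 5 - 1 = 4

4


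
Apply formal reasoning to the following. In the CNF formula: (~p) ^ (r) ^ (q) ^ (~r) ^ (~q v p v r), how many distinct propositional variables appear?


Identify each variable that appears in the formula.
Variables found: p, q, r
Count = 3

3


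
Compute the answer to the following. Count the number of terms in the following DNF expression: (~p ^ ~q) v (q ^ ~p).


A DNF formula is a disjunction of terms (conjunctions).
Terms are separated by v.
Counting the disjuncts: 2 terms.

2


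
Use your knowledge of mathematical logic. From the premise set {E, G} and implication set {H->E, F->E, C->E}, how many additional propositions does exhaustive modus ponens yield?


Initial facts: {E, G}
Apply modus ponens to closure:
  (no implication fires)
Final known: {E, G}
New propositions: {(none)}
Count = 0

0


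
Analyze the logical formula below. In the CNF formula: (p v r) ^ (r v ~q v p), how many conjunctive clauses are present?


A CNF formula is a conjunction of clauses.
Clauses are separated by ^.
Counting the conjuncts: 2 clauses.

2


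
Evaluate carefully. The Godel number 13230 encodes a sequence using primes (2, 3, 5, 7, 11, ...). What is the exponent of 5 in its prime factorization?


Factorize 13230 by dividing by 5 repeatedly.
Division steps: 5 divides 13230 exactly 1 time(s).
Exponent of 5 = 1

1


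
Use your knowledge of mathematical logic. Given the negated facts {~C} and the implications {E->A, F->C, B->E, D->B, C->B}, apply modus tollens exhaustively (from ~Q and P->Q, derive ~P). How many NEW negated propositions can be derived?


Initial negated facts: {~C}
Apply modus tollens to closure:
  ~C and F->C  =>  ~F
Final negated: {~C, ~F}
New negations: {~F}
Count = 1

1


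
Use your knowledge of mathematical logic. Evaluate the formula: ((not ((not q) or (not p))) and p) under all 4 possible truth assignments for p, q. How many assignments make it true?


Check all 4 assignments:
p=0, q=0: 0
p=0, q=1: 0
p=1, q=0: 0
p=1, q=1: 1
Count of True = 1

1


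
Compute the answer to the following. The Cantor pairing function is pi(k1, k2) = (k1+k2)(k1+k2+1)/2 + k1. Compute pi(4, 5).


k1 + k2 = 9
(k1+k2)(k1+k2+1)/2 = 9 * 10 / 2 = 45
pi = 45 + 4 = 49

49


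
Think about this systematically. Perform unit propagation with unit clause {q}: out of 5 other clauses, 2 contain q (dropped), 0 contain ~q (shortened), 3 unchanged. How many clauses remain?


Satisfied (removed): 2
Shortened (remain): 0
Unchanged (remain): 3
Remaining = 0 + 3 = 3

3


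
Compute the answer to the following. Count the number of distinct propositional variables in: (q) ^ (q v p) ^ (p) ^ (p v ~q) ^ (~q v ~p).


Identify each variable that appears in the formula.
Variables found: p, q
Count = 2

2


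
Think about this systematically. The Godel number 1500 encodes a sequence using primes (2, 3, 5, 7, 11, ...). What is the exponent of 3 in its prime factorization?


Factorize 1500 by dividing by 3 repeatedly.
Division steps: 3 divides 1500 exactly 1 time(s).
Exponent of 3 = 1

1
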